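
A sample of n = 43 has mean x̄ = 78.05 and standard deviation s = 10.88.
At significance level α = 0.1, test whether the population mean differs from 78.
One-sample t-test:
H₀: μ = 78
H₁: μ ≠ 78
df = n - 1 = 42
t = (x̄ - μ₀) / (s/√n) = (78.05 - 78) / (10.88/√43) = 0.030
p-value = 0.9761

Since p-value > α = 0.1, we fail to reject H₀.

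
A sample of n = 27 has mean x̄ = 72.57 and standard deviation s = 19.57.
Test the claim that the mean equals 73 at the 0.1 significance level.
One-sample t-test:
H₀: μ = 73
H₁: μ ≠ 73
df = n - 1 = 26
t = (x̄ - μ₀) / (s/√n) = (72.57 - 73) / (19.57/√27) = -0.114
p-value = 0.9100

Since p-value > α = 0.1, we fail to reject H₀.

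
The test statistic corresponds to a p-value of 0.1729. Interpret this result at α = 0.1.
Since p = 0.1729 > α = 0.1, fail to reject H₀.
There is insufficient evidence to reject the null hypothesis; the result is not statistically significant at the 0.1 level.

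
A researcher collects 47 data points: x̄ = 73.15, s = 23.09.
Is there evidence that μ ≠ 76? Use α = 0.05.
One-sample t-test:
H₀: μ = 76
H₁: μ ≠ 76
df = n - 1 = 46
t = (x̄ - μ₀) / (s/√n) = (73.15 - 76) / (23.09/√47) = -0.846
p-value = 0.4018

Since p-value > α = 0.05, we fail to reject H₀.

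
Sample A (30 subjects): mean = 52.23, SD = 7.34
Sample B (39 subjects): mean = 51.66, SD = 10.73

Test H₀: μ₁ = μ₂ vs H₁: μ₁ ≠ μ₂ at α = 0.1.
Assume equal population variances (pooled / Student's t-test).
Student's two-sample t-test (equal variances):
H₀: μ₁ = μ₂
H₁: μ₁ ≠ μ₂
df = n₁ + n₂ - 2 = 67
Pooled variance s_p² = [(n₁-1)s₁² + (n₂-1)s₂²] / (n₁ + n₂ - 2) = [(29)(7.34²) + (38)(10.73²)] / 67 = 88.6185
SE = √(s_p²(1/n₁ + 1/n₂)) = √(88.6185 × (1/30 + 1/39)) = 2.2861
t = (x̄₁ - x̄₂) / SE = (52.23 - 51.66) / 2.2861 = 0.57 / 2.2861 = 0.249
p-value = 0.8039

Since p-value > α = 0.1, we fail to reject H₀.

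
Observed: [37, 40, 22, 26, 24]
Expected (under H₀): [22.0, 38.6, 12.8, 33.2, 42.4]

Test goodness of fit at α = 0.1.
Chi-square goodness of fit test:
H₀: observed counts match expected distribution
H₁: observed counts differ from expected distribution
df = k - 1 = 4
χ² = Σ(O - E)²/E
   = (37 - 22.0)²/22.0 + (40 - 38.6)²/38.6 + (22 - 12.8)²/12.8 + (26 - 33.2)²/33.2 + (24 - 42.4)²/42.4
   = 10.227 + 0.051 + 6.612 + 1.561 + 7.985
   = 26.44
p-value < 0.0001

Since p-value < α = 0.1, we reject H₀.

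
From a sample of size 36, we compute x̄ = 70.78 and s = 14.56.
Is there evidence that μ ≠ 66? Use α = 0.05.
One-sample t-test:
H₀: μ = 66
H₁: μ ≠ 66
df = n - 1 = 35
t = (x̄ - μ₀) / (s/√n) = (70.78 - 66) / (14.56/√36) = 1.970
p-value = 0.0568

Since p-value > α = 0.05, we fail to reject H₀.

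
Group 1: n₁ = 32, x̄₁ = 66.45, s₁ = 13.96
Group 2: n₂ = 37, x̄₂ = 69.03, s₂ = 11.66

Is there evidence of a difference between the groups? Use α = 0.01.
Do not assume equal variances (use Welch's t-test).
Welch's two-sample t-test:
H₀: μ₁ = μ₂
H₁: μ₁ ≠ μ₂
s₁²/n₁ = 13.96²/32 = 6.0901,  s₂²/n₂ = 11.66²/37 = 3.6745
SE = √(s₁²/n₁ + s₂²/n₂) = √(6.0901 + 3.6745) = 3.1248
df (Welch-Satterthwaite) = (s₁²/n₁ + s₂²/n₂)² / [(s₁²/n₁)²/(n₁-1) + (s₂²/n₂)²/(n₂-1)] ≈ 60.67
t = (x̄₁ - x̄₂) / SE = (66.45 - 69.03) / 3.1248 = -2.58 / 3.1248 = -0.826
p-value = 0.4122

Since p-value > α = 0.01, we fail to reject H₀.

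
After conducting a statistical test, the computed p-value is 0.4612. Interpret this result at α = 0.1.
Since p = 0.4612 > α = 0.1, fail to reject H₀.
There is insufficient evidence to reject the null hypothesis; the result is not statistically significant at the 0.1 level.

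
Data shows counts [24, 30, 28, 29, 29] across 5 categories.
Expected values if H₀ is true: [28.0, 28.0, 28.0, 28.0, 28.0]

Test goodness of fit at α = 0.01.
Chi-square goodness of fit test:
H₀: observed counts match expected distribution
H₁: observed counts differ from expected distribution
df = k - 1 = 4
χ² = Σ(O - E)²/E
   = (24 - 28.0)²/28.0 + (30 - 28.0)²/28.0 + (28 - 28.0)²/28.0 + (29 - 28.0)²/28.0 + (29 - 28.0)²/28.0
   = 0.571 + 0.143 + 0.000 + 0.036 + 0.036
   = 0.79
p-value = 0.9404

Since p-value > α = 0.01, we fail to reject H₀.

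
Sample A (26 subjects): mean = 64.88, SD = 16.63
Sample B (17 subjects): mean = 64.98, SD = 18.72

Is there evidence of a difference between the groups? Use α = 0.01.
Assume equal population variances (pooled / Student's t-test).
Student's two-sample t-test (equal variances):
H₀: μ₁ = μ₂
H₁: μ₁ ≠ μ₂
df = n₁ + n₂ - 2 = 41
Pooled variance s_p² = [(n₁-1)s₁² + (n₂-1)s₂²] / (n₁ + n₂ - 2) = [(25)(16.63²) + (16)(18.72²)] / 41 = 305.3887
SE = √(s_p²(1/n₁ + 1/n₂)) = √(305.3887 × (1/26 + 1/17)) = 5.4507
t = (x̄₁ - x̄₂) / SE = (64.88 - 64.98) / 5.4507 = -0.10 / 5.4507 = -0.018
p-value = 0.9855

Since p-value > α = 0.01, we fail to reject H₀.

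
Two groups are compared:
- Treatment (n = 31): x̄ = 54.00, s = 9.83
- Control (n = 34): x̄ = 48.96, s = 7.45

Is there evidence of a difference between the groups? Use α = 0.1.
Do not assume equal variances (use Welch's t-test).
Welch's two-sample t-test:
H₀: μ₁ = μ₂
H₁: μ₁ ≠ μ₂
s₁²/n₁ = 9.83²/31 = 3.1171,  s₂²/n₂ = 7.45²/34 = 1.6324
SE = √(s₁²/n₁ + s₂²/n₂) = √(3.1171 + 1.6324) = 2.1793
df (Welch-Satterthwaite) = (s₁²/n₁ + s₂²/n₂)² / [(s₁²/n₁)²/(n₁-1) + (s₂²/n₂)²/(n₂-1)] ≈ 55.75
t = (x̄₁ - x̄₂) / SE = (54.00 - 48.96) / 2.1793 = 5.04 / 2.1793 = 2.313
p-value = 0.0245

Since p-value < α = 0.1, we reject H₀.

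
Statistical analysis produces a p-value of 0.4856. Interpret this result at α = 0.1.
Since p = 0.4856 > α = 0.1, fail to reject H₀.
There is insufficient evidence to reject the null hypothesis; the result is not statistically significant at the 0.1 level.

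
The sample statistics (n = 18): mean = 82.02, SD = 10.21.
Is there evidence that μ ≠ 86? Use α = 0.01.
One-sample t-test:
H₀: μ = 86
H₁: μ ≠ 86
df = n - 1 = 17
t = (x̄ - μ₀) / (s/√n) = (82.02 - 86) / (10.21/√18) = -1.654
p-value = 0.1165

Since p-value > α = 0.01, we fail to reject H₀.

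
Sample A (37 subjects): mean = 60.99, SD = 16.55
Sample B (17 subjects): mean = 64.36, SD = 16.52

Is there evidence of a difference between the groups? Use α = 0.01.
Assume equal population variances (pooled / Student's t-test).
Student's two-sample t-test (equal variances):
H₀: μ₁ = μ₂
H₁: μ₁ ≠ μ₂
df = n₁ + n₂ - 2 = 52
Pooled variance s_p² = [(n₁-1)s₁² + (n₂-1)s₂²] / (n₁ + n₂ - 2) = [(36)(16.55²) + (16)(16.52²)] / 52 = 273.5972
SE = √(s_p²(1/n₁ + 1/n₂)) = √(273.5972 × (1/37 + 1/17)) = 4.8465
t = (x̄₁ - x̄₂) / SE = (60.99 - 64.36) / 4.8465 = -3.37 / 4.8465 = -0.695
p-value = 0.4899

Since p-value > α = 0.01, we fail to reject H₀.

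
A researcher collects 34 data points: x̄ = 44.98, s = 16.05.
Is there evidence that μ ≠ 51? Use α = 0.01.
One-sample t-test:
H₀: μ = 51
H₁: μ ≠ 51
df = n - 1 = 33
t = (x̄ - μ₀) / (s/√n) = (44.98 - 51) / (16.05/√34) = -2.187
p-value = 0.0359

Since p-value > α = 0.01, we fail to reject H₀.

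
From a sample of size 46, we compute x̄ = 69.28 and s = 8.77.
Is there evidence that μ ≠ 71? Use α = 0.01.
One-sample t-test:
H₀: μ = 71
H₁: μ ≠ 71
df = n - 1 = 45
t = (x̄ - μ₀) / (s/√n) = (69.28 - 71) / (8.77/√46) = -1.330
p-value = 0.1902

Since p-value > α = 0.01, we fail to reject H₀.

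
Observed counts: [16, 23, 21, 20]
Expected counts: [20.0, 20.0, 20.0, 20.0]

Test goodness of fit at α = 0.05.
Chi-square goodness of fit test:
H₀: observed counts match expected distribution
H₁: observed counts differ from expected distribution
df = k - 1 = 3
χ² = Σ(O - E)²/E
   = (16 - 20.0)²/20.0 + (23 - 20.0)²/20.0 + (21 - 20.0)²/20.0 + (20 - 20.0)²/20.0
   = 0.800 + 0.450 + 0.050 + 0.000
   = 1.30
p-value = 0.7291

Since p-value > α = 0.05, we fail to reject H₀.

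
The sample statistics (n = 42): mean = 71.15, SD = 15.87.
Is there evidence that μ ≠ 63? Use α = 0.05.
One-sample t-test:
H₀: μ = 63
H₁: μ ≠ 63
df = n - 1 = 41
t = (x̄ - μ₀) / (s/√n) = (71.15 - 63) / (15.87/√42) = 3.328
p-value = 0.0019

Since p-value < α = 0.05, we reject H₀.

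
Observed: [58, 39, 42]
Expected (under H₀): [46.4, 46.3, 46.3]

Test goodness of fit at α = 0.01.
Chi-square goodness of fit test:
H₀: observed counts match expected distribution
H₁: observed counts differ from expected distribution
df = k - 1 = 2
χ² = Σ(O - E)²/E
   = (58 - 46.4)²/46.4 + (39 - 46.3)²/46.3 + (42 - 46.3)²/46.3
   = 2.900 + 1.151 + 0.399
   = 4.45
p-value = 0.1080

Since p-value > α = 0.01, we fail to reject H₀.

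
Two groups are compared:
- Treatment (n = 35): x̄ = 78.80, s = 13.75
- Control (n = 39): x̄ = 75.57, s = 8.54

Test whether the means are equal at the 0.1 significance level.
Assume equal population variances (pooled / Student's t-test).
Student's two-sample t-test (equal variances):
H₀: μ₁ = μ₂
H₁: μ₁ ≠ μ₂
df = n₁ + n₂ - 2 = 72
Pooled variance s_p² = [(n₁-1)s₁² + (n₂-1)s₂²] / (n₁ + n₂ - 2) = [(34)(13.75²) + (38)(8.54²)] / 72 = 127.7712
SE = √(s_p²(1/n₁ + 1/n₂)) = √(127.7712 × (1/35 + 1/39)) = 2.6319
t = (x̄₁ - x̄₂) / SE = (78.80 - 75.57) / 2.6319 = 3.23 / 2.6319 = 1.227
p-value = 0.2237

Since p-value > α = 0.1, we fail to reject H₀.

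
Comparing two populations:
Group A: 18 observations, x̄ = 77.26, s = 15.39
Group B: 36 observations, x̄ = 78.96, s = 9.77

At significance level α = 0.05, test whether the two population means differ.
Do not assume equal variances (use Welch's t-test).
Welch's two-sample t-test:
H₀: μ₁ = μ₂
H₁: μ₁ ≠ μ₂
s₁²/n₁ = 15.39²/18 = 13.1585,  s₂²/n₂ = 9.77²/36 = 2.6515
SE = √(s₁²/n₁ + s₂²/n₂) = √(13.1585 + 2.6515) = 3.9762
df (Welch-Satterthwaite) = (s₁²/n₁ + s₂²/n₂)² / [(s₁²/n₁)²/(n₁-1) + (s₂²/n₂)²/(n₂-1)] ≈ 24.07
t = (x̄₁ - x̄₂) / SE = (77.26 - 78.96) / 3.9762 = -1.70 / 3.9762 = -0.428
p-value = 0.6728

Since p-value > α = 0.05, we fail to reject H₀.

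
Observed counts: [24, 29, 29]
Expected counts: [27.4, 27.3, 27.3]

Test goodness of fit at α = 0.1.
Chi-square goodness of fit test:
H₀: observed counts match expected distribution
H₁: observed counts differ from expected distribution
df = k - 1 = 2
χ² = Σ(O - E)²/E
   = (24 - 27.4)²/27.4 + (29 - 27.3)²/27.3 + (29 - 27.3)²/27.3
   = 0.422 + 0.106 + 0.106
   = 0.63
p-value = 0.7285

Since p-value > α = 0.1, we fail to reject H₀.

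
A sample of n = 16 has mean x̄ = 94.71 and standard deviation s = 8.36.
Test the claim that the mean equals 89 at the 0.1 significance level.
One-sample t-test:
H₀: μ = 89
H₁: μ ≠ 89
df = n - 1 = 15
t = (x̄ - μ₀) / (s/√n) = (94.71 - 89) / (8.36/√16) = 2.732
p-value = 0.0154

Since p-value < α = 0.1, we reject H₀.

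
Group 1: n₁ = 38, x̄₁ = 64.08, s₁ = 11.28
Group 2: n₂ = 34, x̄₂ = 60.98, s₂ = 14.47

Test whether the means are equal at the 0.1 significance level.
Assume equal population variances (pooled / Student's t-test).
Student's two-sample t-test (equal variances):
H₀: μ₁ = μ₂
H₁: μ₁ ≠ μ₂
df = n₁ + n₂ - 2 = 70
Pooled variance s_p² = [(n₁-1)s₁² + (n₂-1)s₂²] / (n₁ + n₂ - 2) = [(37)(11.28²) + (33)(14.47²)] / 70 = 165.9627
SE = √(s_p²(1/n₁ + 1/n₂)) = √(165.9627 × (1/38 + 1/34)) = 3.0412
t = (x̄₁ - x̄₂) / SE = (64.08 - 60.98) / 3.0412 = 3.10 / 3.0412 = 1.019
p-value = 0.3115

Since p-value > α = 0.1, we fail to reject H₀.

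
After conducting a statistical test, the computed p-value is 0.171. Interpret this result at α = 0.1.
Since p = 0.171 > α = 0.1, fail to reject H₀.
There is insufficient evidence to reject the null hypothesis; the result is not statistically significant at the 0.1 level.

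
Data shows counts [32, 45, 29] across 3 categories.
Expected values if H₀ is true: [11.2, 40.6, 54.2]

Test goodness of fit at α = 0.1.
Chi-square goodness of fit test:
H₀: observed counts match expected distribution
H₁: observed counts differ from expected distribution
df = k - 1 = 2
χ² = Σ(O - E)²/E
   = (32 - 11.2)²/11.2 + (45 - 40.6)²/40.6 + (29 - 54.2)²/54.2
   = 38.629 + 0.477 + 11.717
   = 50.82
p-value < 0.0001

Since p-value < α = 0.1, we reject H₀.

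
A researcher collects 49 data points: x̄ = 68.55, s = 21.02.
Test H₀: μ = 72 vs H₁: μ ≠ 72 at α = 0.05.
One-sample t-test:
H₀: μ = 72
H₁: μ ≠ 72
df = n - 1 = 48
t = (x̄ - μ₀) / (s/√n) = (68.55 - 72) / (21.02/√49) = -1.149
p-value = 0.2563

Since p-value > α = 0.05, we fail to reject H₀.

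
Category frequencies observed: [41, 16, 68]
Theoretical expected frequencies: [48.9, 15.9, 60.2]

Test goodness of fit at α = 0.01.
Chi-square goodness of fit test:
H₀: observed counts match expected distribution
H₁: observed counts differ from expected distribution
df = k - 1 = 2
χ² = Σ(O - E)²/E
   = (41 - 48.9)²/48.9 + (16 - 15.9)²/15.9 + (68 - 60.2)²/60.2
   = 1.276 + 0.001 + 1.011
   = 2.29
p-value = 0.3186

Since p-value > α = 0.01, we fail to reject H₀.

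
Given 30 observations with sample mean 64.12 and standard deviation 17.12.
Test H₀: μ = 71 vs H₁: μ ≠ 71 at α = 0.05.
One-sample t-test:
H₀: μ = 71
H₁: μ ≠ 71
df = n - 1 = 29
t = (x̄ - μ₀) / (s/√n) = (64.12 - 71) / (17.12/√30) = -2.201
p-value = 0.0358

Since p-value < α = 0.05, we reject H₀.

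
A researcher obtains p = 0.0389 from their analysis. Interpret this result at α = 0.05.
Since p = 0.0389 < α = 0.05, reject H₀.
There is sufficient evidence to reject the null hypothesis; the result is statistically significant at the 0.05 level.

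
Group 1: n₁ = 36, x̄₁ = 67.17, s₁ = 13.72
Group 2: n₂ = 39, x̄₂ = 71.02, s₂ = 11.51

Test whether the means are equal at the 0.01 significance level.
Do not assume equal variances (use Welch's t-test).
Welch's two-sample t-test:
H₀: μ₁ = μ₂
H₁: μ₁ ≠ μ₂
s₁²/n₁ = 13.72²/36 = 5.2288,  s₂²/n₂ = 11.51²/39 = 3.3969
SE = √(s₁²/n₁ + s₂²/n₂) = √(5.2288 + 3.3969) = 2.9370
df (Welch-Satterthwaite) = (s₁²/n₁ + s₂²/n₂)² / [(s₁²/n₁)²/(n₁-1) + (s₂²/n₂)²/(n₂-1)] ≈ 68.59
t = (x̄₁ - x̄₂) / SE = (67.17 - 71.02) / 2.9370 = -3.85 / 2.9370 = -1.311
p-value = 0.1943

Since p-value > α = 0.01, we fail to reject H₀.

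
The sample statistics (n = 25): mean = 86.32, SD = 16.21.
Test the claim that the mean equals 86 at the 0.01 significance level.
One-sample t-test:
H₀: μ = 86
H₁: μ ≠ 86
df = n - 1 = 24
t = (x̄ - μ₀) / (s/√n) = (86.32 - 86) / (16.21/√25) = 0.099
p-value = 0.9222

Since p-value > α = 0.01, we fail to reject H₀.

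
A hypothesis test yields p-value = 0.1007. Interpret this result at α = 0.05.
Since p = 0.1007 > α = 0.05, fail to reject H₀.
There is insufficient evidence to reject the null hypothesis; the result is not statistically significant at the 0.05 level.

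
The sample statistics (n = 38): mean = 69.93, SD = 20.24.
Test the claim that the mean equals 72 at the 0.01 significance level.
One-sample t-test:
H₀: μ = 72
H₁: μ ≠ 72
df = n - 1 = 37
t = (x̄ - μ₀) / (s/√n) = (69.93 - 72) / (20.24/√38) = -0.630
p-value = 0.5323

Since p-value > α = 0.01, we fail to reject H₀.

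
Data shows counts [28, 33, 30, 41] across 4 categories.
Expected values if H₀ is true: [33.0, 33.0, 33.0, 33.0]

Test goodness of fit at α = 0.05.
Chi-square goodness of fit test:
H₀: observed counts match expected distribution
H₁: observed counts differ from expected distribution
df = k - 1 = 3
χ² = Σ(O - E)²/E
   = (28 - 33.0)²/33.0 + (33 - 33.0)²/33.0 + (30 - 33.0)²/33.0 + (41 - 33.0)²/33.0
   = 0.758 + 0.000 + 0.273 + 1.939
   = 2.97
p-value = 0.3963

Since p-value > α = 0.05, we fail to reject H₀.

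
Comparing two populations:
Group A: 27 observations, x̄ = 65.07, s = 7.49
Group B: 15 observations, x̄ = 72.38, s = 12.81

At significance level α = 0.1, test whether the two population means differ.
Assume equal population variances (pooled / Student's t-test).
Student's two-sample t-test (equal variances):
H₀: μ₁ = μ₂
H₁: μ₁ ≠ μ₂
df = n₁ + n₂ - 2 = 40
Pooled variance s_p² = [(n₁-1)s₁² + (n₂-1)s₂²] / (n₁ + n₂ - 2) = [(26)(7.49²) + (14)(12.81²)] / 40 = 93.8987
SE = √(s_p²(1/n₁ + 1/n₂)) = √(93.8987 × (1/27 + 1/15)) = 3.1205
t = (x̄₁ - x̄₂) / SE = (65.07 - 72.38) / 3.1205 = -7.31 / 3.1205 = -2.343
p-value = 0.0242

Since p-value < α = 0.1, we reject H₀.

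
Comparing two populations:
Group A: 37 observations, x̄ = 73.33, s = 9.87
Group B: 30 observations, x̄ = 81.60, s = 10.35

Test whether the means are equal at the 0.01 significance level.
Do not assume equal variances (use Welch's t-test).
Welch's two-sample t-test:
H₀: μ₁ = μ₂
H₁: μ₁ ≠ μ₂
s₁²/n₁ = 9.87²/37 = 2.6329,  s₂²/n₂ = 10.35²/30 = 3.5707
SE = √(s₁²/n₁ + s₂²/n₂) = √(2.6329 + 3.5707) = 2.4907
df (Welch-Satterthwaite) = (s₁²/n₁ + s₂²/n₂)² / [(s₁²/n₁)²/(n₁-1) + (s₂²/n₂)²/(n₂-1)] ≈ 60.87
t = (x̄₁ - x̄₂) / SE = (73.33 - 81.60) / 2.4907 = -8.27 / 2.4907 = -3.320
p-value = 0.0015

Since p-value < α = 0.01, we reject H₀.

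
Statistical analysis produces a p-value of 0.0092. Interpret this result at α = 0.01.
Since p = 0.0092 < α = 0.01, reject H₀.
There is sufficient evidence to reject the null hypothesis; the result is statistically significant at the 0.01 level.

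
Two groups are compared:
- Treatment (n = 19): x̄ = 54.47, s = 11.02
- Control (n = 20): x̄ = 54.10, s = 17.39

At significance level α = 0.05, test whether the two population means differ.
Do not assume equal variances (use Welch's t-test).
Welch's two-sample t-test:
H₀: μ₁ = μ₂
H₁: μ₁ ≠ μ₂
s₁²/n₁ = 11.02²/19 = 6.3916,  s₂²/n₂ = 17.39²/20 = 15.1206
SE = √(s₁²/n₁ + s₂²/n₂) = √(6.3916 + 15.1206) = 4.6381
df (Welch-Satterthwaite) = (s₁²/n₁ + s₂²/n₂)² / [(s₁²/n₁)²/(n₁-1) + (s₂²/n₂)²/(n₂-1)] ≈ 32.36
t = (x̄₁ - x̄₂) / SE = (54.47 - 54.10) / 4.6381 = 0.37 / 4.6381 = 0.080
p-value = 0.9369

Since p-value > α = 0.05, we fail to reject H₀.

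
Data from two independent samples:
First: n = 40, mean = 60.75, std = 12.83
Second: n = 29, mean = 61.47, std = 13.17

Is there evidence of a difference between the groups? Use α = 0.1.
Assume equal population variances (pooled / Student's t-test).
Student's two-sample t-test (equal variances):
H₀: μ₁ = μ₂
H₁: μ₁ ≠ μ₂
df = n₁ + n₂ - 2 = 67
Pooled variance s_p² = [(n₁-1)s₁² + (n₂-1)s₂²] / (n₁ + n₂ - 2) = [(39)(12.83²) + (28)(13.17²)] / 67 = 168.3032
SE = √(s_p²(1/n₁ + 1/n₂)) = √(168.3032 × (1/40 + 1/29)) = 3.1640
t = (x̄₁ - x̄₂) / SE = (60.75 - 61.47) / 3.1640 = -0.72 / 3.1640 = -0.228
p-value = 0.8207

Since p-value > α = 0.1, we fail to reject H₀.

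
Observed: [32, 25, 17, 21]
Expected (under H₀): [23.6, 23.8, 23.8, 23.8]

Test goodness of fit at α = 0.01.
Chi-square goodness of fit test:
H₀: observed counts match expected distribution
H₁: observed counts differ from expected distribution
df = k - 1 = 3
χ² = Σ(O - E)²/E
   = (32 - 23.6)²/23.6 + (25 - 23.8)²/23.8 + (17 - 23.8)²/23.8 + (21 - 23.8)²/23.8
   = 2.990 + 0.061 + 1.943 + 0.329
   = 5.32
p-value = 0.1496

Since p-value > α = 0.01, we fail to reject H₀.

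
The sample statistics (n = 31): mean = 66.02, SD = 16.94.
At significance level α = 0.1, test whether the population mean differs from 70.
One-sample t-test:
H₀: μ = 70
H₁: μ ≠ 70
df = n - 1 = 30
t = (x̄ - μ₀) / (s/√n) = (66.02 - 70) / (16.94/√31) = -1.308
p-value = 0.2008

Since p-value > α = 0.1, we fail to reject H₀.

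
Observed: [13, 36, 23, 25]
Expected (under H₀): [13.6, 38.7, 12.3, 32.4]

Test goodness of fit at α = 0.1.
Chi-square goodness of fit test:
H₀: observed counts match expected distribution
H₁: observed counts differ from expected distribution
df = k - 1 = 3
χ² = Σ(O - E)²/E
   = (13 - 13.6)²/13.6 + (36 - 38.7)²/38.7 + (23 - 12.3)²/12.3 + (25 - 32.4)²/32.4
   = 0.026 + 0.188 + 9.308 + 1.690
   = 11.21
p-value = 0.0106

Since p-value < α = 0.1, we reject H₀.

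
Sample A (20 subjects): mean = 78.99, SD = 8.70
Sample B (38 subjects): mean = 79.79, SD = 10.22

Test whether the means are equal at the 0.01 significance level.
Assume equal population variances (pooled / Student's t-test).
Student's two-sample t-test (equal variances):
H₀: μ₁ = μ₂
H₁: μ₁ ≠ μ₂
df = n₁ + n₂ - 2 = 56
Pooled variance s_p² = [(n₁-1)s₁² + (n₂-1)s₂²] / (n₁ + n₂ - 2) = [(19)(8.70²) + (37)(10.22²)] / 56 = 94.6911
SE = √(s_p²(1/n₁ + 1/n₂)) = √(94.6911 × (1/20 + 1/38)) = 2.6882
t = (x̄₁ - x̄₂) / SE = (78.99 - 79.79) / 2.6882 = -0.80 / 2.6882 = -0.298
p-value = 0.7671

Since p-value > α = 0.01, we fail to reject H₀.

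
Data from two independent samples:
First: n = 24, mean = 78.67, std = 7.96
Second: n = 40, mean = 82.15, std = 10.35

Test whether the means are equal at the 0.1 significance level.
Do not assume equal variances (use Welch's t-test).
Welch's two-sample t-test:
H₀: μ₁ = μ₂
H₁: μ₁ ≠ μ₂
s₁²/n₁ = 7.96²/24 = 2.6401,  s₂²/n₂ = 10.35²/40 = 2.6781
SE = √(s₁²/n₁ + s₂²/n₂) = √(2.6401 + 2.6781) = 2.3061
df (Welch-Satterthwaite) = (s₁²/n₁ + s₂²/n₂)² / [(s₁²/n₁)²/(n₁-1) + (s₂²/n₂)²/(n₂-1)] ≈ 58.08
t = (x̄₁ - x̄₂) / SE = (78.67 - 82.15) / 2.3061 = -3.48 / 2.3061 = -1.509
p-value = 0.1367

Since p-value > α = 0.1, we fail to reject H₀.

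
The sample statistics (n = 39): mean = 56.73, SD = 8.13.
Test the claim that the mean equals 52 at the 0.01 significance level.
One-sample t-test:
H₀: μ = 52
H₁: μ ≠ 52
df = n - 1 = 38
t = (x̄ - μ₀) / (s/√n) = (56.73 - 52) / (8.13/√39) = 3.633
p-value = 0.0008

Since p-value < α = 0.01, we reject H₀.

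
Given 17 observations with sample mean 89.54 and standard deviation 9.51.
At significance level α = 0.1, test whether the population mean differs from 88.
One-sample t-test:
H₀: μ = 88
H₁: μ ≠ 88
df = n - 1 = 16
t = (x̄ - μ₀) / (s/√n) = (89.54 - 88) / (9.51/√17) = 0.668
p-value = 0.5139

Since p-value > α = 0.1, we fail to reject H₀.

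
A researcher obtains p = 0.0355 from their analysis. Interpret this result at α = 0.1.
Since p = 0.0355 < α = 0.1, reject H₀.
There is sufficient evidence to reject the null hypothesis; the result is statistically significant at the 0.1 level.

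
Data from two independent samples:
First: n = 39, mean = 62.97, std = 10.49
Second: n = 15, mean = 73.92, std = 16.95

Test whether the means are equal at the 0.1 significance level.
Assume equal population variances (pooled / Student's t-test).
Student's two-sample t-test (equal variances):
H₀: μ₁ = μ₂
H₁: μ₁ ≠ μ₂
df = n₁ + n₂ - 2 = 52
Pooled variance s_p² = [(n₁-1)s₁² + (n₂-1)s₂²] / (n₁ + n₂ - 2) = [(38)(10.49²) + (14)(16.95²)] / 52 = 157.7646
SE = √(s_p²(1/n₁ + 1/n₂)) = √(157.7646 × (1/39 + 1/15)) = 3.8161
t = (x̄₁ - x̄₂) / SE = (62.97 - 73.92) / 3.8161 = -10.95 / 3.8161 = -2.869
p-value = 0.0059

Since p-value < α = 0.1, we reject H₀.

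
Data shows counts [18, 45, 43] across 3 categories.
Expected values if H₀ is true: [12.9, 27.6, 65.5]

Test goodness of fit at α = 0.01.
Chi-square goodness of fit test:
H₀: observed counts match expected distribution
H₁: observed counts differ from expected distribution
df = k - 1 = 2
χ² = Σ(O - E)²/E
   = (18 - 12.9)²/12.9 + (45 - 27.6)²/27.6 + (43 - 65.5)²/65.5
   = 2.016 + 10.970 + 7.729
   = 20.71
p-value < 0.0001

Since p-value < α = 0.01, we reject H₀.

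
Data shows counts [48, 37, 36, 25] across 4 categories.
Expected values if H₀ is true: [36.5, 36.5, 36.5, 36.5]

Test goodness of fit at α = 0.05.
Chi-square goodness of fit test:
H₀: observed counts match expected distribution
H₁: observed counts differ from expected distribution
df = k - 1 = 3
χ² = Σ(O - E)²/E
   = (48 - 36.5)²/36.5 + (37 - 36.5)²/36.5 + (36 - 36.5)²/36.5 + (25 - 36.5)²/36.5
   = 3.623 + 0.007 + 0.007 + 3.623
   = 7.26
p-value = 0.0640

Since p-value > α = 0.05, we fail to reject H₀.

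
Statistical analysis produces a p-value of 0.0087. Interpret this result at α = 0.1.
Since p = 0.0087 < α = 0.1, reject H₀.
There is sufficient evidence to reject the null hypothesis; the result is statistically significant at the 0.1 level.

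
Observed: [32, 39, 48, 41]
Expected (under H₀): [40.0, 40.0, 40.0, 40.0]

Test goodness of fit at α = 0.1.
Chi-square goodness of fit test:
H₀: observed counts match expected distribution
H₁: observed counts differ from expected distribution
df = k - 1 = 3
χ² = Σ(O - E)²/E
   = (32 - 40.0)²/40.0 + (39 - 40.0)²/40.0 + (48 - 40.0)²/40.0 + (41 - 40.0)²/40.0
   = 1.600 + 0.025 + 1.600 + 0.025
   = 3.25
p-value = 0.3547

Since p-value > α = 0.1, we fail to reject H₀.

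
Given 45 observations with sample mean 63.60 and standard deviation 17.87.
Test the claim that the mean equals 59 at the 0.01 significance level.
One-sample t-test:
H₀: μ = 59
H₁: μ ≠ 59
df = n - 1 = 44
t = (x̄ - μ₀) / (s/√n) = (63.60 - 59) / (17.87/√45) = 1.727
p-value = 0.0912

Since p-value > α = 0.01, we fail to reject H₀.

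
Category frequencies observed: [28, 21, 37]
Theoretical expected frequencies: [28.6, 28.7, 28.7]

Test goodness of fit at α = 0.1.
Chi-square goodness of fit test:
H₀: observed counts match expected distribution
H₁: observed counts differ from expected distribution
df = k - 1 = 2
χ² = Σ(O - E)²/E
   = (28 - 28.6)²/28.6 + (21 - 28.7)²/28.7 + (37 - 28.7)²/28.7
   = 0.013 + 2.066 + 2.400
   = 4.48
p-value = 0.1065

Since p-value > α = 0.1, we fail to reject H₀.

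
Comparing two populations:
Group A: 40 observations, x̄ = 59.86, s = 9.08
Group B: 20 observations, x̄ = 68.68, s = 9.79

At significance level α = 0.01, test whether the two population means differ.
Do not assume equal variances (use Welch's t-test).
Welch's two-sample t-test:
H₀: μ₁ = μ₂
H₁: μ₁ ≠ μ₂
s₁²/n₁ = 9.08²/40 = 2.0612,  s₂²/n₂ = 9.79²/20 = 4.7922
SE = √(s₁²/n₁ + s₂²/n₂) = √(2.0612 + 4.7922) = 2.6179
df (Welch-Satterthwaite) = (s₁²/n₁ + s₂²/n₂)² / [(s₁²/n₁)²/(n₁-1) + (s₂²/n₂)²/(n₂-1)] ≈ 35.65
t = (x̄₁ - x̄₂) / SE = (59.86 - 68.68) / 2.6179 = -8.82 / 2.6179 = -3.369
p-value = 0.0018

Since p-value < α = 0.01, we reject H₀.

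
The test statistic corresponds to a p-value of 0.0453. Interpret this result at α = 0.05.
Since p = 0.0453 < α = 0.05, reject H₀.
There is sufficient evidence to reject the null hypothesis; the result is statistically significant at the 0.05 level.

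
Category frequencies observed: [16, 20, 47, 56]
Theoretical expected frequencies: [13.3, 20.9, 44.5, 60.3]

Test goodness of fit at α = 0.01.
Chi-square goodness of fit test:
H₀: observed counts match expected distribution
H₁: observed counts differ from expected distribution
df = k - 1 = 3
χ² = Σ(O - E)²/E
   = (16 - 13.3)²/13.3 + (20 - 20.9)²/20.9 + (47 - 44.5)²/44.5 + (56 - 60.3)²/60.3
   = 0.548 + 0.039 + 0.140 + 0.307
   = 1.03
p-value = 0.7930

Since p-value > α = 0.01, we fail to reject H₀.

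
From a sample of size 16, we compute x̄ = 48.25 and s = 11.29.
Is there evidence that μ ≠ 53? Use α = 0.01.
One-sample t-test:
H₀: μ = 53
H₁: μ ≠ 53
df = n - 1 = 15
t = (x̄ - μ₀) / (s/√n) = (48.25 - 53) / (11.29/√16) = -1.683
p-value = 0.1131

Since p-value > α = 0.01, we fail to reject H₀.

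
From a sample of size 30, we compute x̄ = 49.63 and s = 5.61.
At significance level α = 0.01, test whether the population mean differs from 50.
One-sample t-test:
H₀: μ = 50
H₁: μ ≠ 50
df = n - 1 = 29
t = (x̄ - μ₀) / (s/√n) = (49.63 - 50) / (5.61/√30) = -0.361
p-value = 0.7205

Since p-value > α = 0.01, we fail to reject H₀.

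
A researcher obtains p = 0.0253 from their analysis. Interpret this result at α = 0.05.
Since p = 0.0253 < α = 0.05, reject H₀.
There is sufficient evidence to reject the null hypothesis; the result is statistically significant at the 0.05 level.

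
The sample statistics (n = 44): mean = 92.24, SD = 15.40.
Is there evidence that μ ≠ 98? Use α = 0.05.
One-sample t-test:
H₀: μ = 98
H₁: μ ≠ 98
df = n - 1 = 43
t = (x̄ - μ₀) / (s/√n) = (92.24 - 98) / (15.40/√44) = -2.481
p-value = 0.0171

Since p-value < α = 0.05, we reject H₀.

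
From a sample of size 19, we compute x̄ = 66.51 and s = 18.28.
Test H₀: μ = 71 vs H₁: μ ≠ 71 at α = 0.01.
One-sample t-test:
H₀: μ = 71
H₁: μ ≠ 71
df = n - 1 = 18
t = (x̄ - μ₀) / (s/√n) = (66.51 - 71) / (18.28/√19) = -1.071
p-value = 0.2985

Since p-value > α = 0.01, we fail to reject H₀.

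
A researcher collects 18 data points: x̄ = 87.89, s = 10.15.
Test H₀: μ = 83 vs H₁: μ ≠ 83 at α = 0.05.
One-sample t-test:
H₀: μ = 83
H₁: μ ≠ 83
df = n - 1 = 17
t = (x̄ - μ₀) / (s/√n) = (87.89 - 83) / (10.15/√18) = 2.044
p-value = 0.0568

Since p-value > α = 0.05, we fail to reject H₀.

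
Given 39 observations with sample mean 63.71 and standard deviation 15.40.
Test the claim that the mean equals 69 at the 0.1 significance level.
One-sample t-test:
H₀: μ = 69
H₁: μ ≠ 69
df = n - 1 = 38
t = (x̄ - μ₀) / (s/√n) = (63.71 - 69) / (15.40/√39) = -2.145
p-value = 0.0384

Since p-value < α = 0.1, we reject H₀.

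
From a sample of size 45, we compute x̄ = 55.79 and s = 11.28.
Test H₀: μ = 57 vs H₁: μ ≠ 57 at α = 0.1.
One-sample t-test:
H₀: μ = 57
H₁: μ ≠ 57
df = n - 1 = 44
t = (x̄ - μ₀) / (s/√n) = (55.79 - 57) / (11.28/√45) = -0.720
p-value = 0.4756

Since p-value > α = 0.1, we fail to reject H₀.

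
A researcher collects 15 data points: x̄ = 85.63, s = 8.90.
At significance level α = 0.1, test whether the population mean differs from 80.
One-sample t-test:
H₀: μ = 80
H₁: μ ≠ 80
df = n - 1 = 14
t = (x̄ - μ₀) / (s/√n) = (85.63 - 80) / (8.90/√15) = 2.450
p-value = 0.0280

Since p-value < α = 0.1, we reject H₀.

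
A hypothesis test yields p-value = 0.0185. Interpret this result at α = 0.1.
Since p = 0.0185 < α = 0.1, reject H₀.
There is sufficient evidence to reject the null hypothesis; the result is statistically significant at the 0.1 level.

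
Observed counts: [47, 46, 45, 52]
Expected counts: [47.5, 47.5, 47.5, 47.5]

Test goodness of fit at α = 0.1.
Chi-square goodness of fit test:
H₀: observed counts match expected distribution
H₁: observed counts differ from expected distribution
df = k - 1 = 3
χ² = Σ(O - E)²/E
   = (47 - 47.5)²/47.5 + (46 - 47.5)²/47.5 + (45 - 47.5)²/47.5 + (52 - 47.5)²/47.5
   = 0.005 + 0.047 + 0.132 + 0.426
   = 0.61
p-value = 0.8940

Since p-value > α = 0.1, we fail to reject H₀.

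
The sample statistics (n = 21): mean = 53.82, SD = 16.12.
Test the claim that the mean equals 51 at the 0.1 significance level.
One-sample t-test:
H₀: μ = 51
H₁: μ ≠ 51
df = n - 1 = 20
t = (x̄ - μ₀) / (s/√n) = (53.82 - 51) / (16.12/√21) = 0.802
p-value = 0.4322

Since p-value > α = 0.1, we fail to reject H₀.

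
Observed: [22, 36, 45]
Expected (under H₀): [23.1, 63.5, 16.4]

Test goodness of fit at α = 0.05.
Chi-square goodness of fit test:
H₀: observed counts match expected distribution
H₁: observed counts differ from expected distribution
df = k - 1 = 2
χ² = Σ(O - E)²/E
   = (22 - 23.1)²/23.1 + (36 - 63.5)²/63.5 + (45 - 16.4)²/16.4
   = 0.052 + 11.909 + 49.876
   = 61.84
p-value < 0.0001

Since p-value < α = 0.05, we reject H₀.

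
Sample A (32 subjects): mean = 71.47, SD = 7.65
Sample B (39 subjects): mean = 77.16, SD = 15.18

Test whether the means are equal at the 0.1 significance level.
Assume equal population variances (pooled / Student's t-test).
Student's two-sample t-test (equal variances):
H₀: μ₁ = μ₂
H₁: μ₁ ≠ μ₂
df = n₁ + n₂ - 2 = 69
Pooled variance s_p² = [(n₁-1)s₁² + (n₂-1)s₂²] / (n₁ + n₂ - 2) = [(31)(7.65²) + (38)(15.18²)] / 69 = 153.1975
SE = √(s_p²(1/n₁ + 1/n₂)) = √(153.1975 × (1/32 + 1/39)) = 2.9522
t = (x̄₁ - x̄₂) / SE = (71.47 - 77.16) / 2.9522 = -5.69 / 2.9522 = -1.927
p-value = 0.0581

Since p-value < α = 0.1, we reject H₀.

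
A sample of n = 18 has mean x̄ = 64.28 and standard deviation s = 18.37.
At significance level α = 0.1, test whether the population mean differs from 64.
One-sample t-test:
H₀: μ = 64
H₁: μ ≠ 64
df = n - 1 = 17
t = (x̄ - μ₀) / (s/√n) = (64.28 - 64) / (18.37/√18) = 0.065
p-value = 0.9492

Since p-value > α = 0.1, we fail to reject H₀.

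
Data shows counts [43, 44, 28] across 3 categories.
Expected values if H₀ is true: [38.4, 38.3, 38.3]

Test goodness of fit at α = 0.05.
Chi-square goodness of fit test:
H₀: observed counts match expected distribution
H₁: observed counts differ from expected distribution
df = k - 1 = 2
χ² = Σ(O - E)²/E
   = (43 - 38.4)²/38.4 + (44 - 38.3)²/38.3 + (28 - 38.3)²/38.3
   = 0.551 + 0.848 + 2.770
   = 4.17
p-value = 0.1243

Since p-value > α = 0.05, we fail to reject H₀.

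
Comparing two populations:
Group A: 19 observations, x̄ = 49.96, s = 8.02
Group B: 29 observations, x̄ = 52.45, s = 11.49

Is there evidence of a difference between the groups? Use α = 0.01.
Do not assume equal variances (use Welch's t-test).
Welch's two-sample t-test:
H₀: μ₁ = μ₂
H₁: μ₁ ≠ μ₂
s₁²/n₁ = 8.02²/19 = 3.3853,  s₂²/n₂ = 11.49²/29 = 4.5524
SE = √(s₁²/n₁ + s₂²/n₂) = √(3.3853 + 4.5524) = 2.8174
df (Welch-Satterthwaite) = (s₁²/n₁ + s₂²/n₂)² / [(s₁²/n₁)²/(n₁-1) + (s₂²/n₂)²/(n₂-1)] ≈ 45.76
t = (x̄₁ - x̄₂) / SE = (49.96 - 52.45) / 2.8174 = -2.49 / 2.8174 = -0.884
p-value = 0.3814

Since p-value > α = 0.01, we fail to reject H₀.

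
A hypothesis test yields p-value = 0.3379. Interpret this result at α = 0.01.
Since p = 0.3379 > α = 0.01, fail to reject H₀.
There is insufficient evidence to reject the null hypothesis; the result is not statistically significant at the 0.01 level.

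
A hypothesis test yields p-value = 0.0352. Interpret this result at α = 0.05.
Since p = 0.0352 < α = 0.05, reject H₀.
There is sufficient evidence to reject the null hypothesis; the result is statistically significant at the 0.05 level.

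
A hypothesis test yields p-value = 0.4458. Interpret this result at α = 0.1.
Since p = 0.4458 > α = 0.1, fail to reject H₀.
There is insufficient evidence to reject the null hypothesis; the result is not statistically significant at the 0.1 level.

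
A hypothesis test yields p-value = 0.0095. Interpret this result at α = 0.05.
Since p = 0.0095 < α = 0.05, reject H₀.
There is sufficient evidence to reject the null hypothesis; the result is statistically significant at the 0.05 level.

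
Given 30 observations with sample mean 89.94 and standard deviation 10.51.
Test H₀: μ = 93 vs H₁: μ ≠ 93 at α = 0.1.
One-sample t-test:
H₀: μ = 93
H₁: μ ≠ 93
df = n - 1 = 29
t = (x̄ - μ₀) / (s/√n) = (89.94 - 93) / (10.51/√30) = -1.595
p-value = 0.1216

Since p-value > α = 0.1, we fail to reject H₀.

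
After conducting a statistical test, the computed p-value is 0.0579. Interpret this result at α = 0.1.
Since p = 0.0579 < α = 0.1, reject H₀.
There is sufficient evidence to reject the null hypothesis; the result is statistically significant at the 0.1 level.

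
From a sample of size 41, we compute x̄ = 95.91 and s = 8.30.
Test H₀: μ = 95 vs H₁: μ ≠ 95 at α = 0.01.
One-sample t-test:
H₀: μ = 95
H₁: μ ≠ 95
df = n - 1 = 40
t = (x̄ - μ₀) / (s/√n) = (95.91 - 95) / (8.30/√41) = 0.702
p-value = 0.4867

Since p-value > α = 0.01, we fail to reject H₀.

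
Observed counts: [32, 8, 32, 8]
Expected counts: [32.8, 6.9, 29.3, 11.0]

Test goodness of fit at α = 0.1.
Chi-square goodness of fit test:
H₀: observed counts match expected distribution
H₁: observed counts differ from expected distribution
df = k - 1 = 3
χ² = Σ(O - E)²/E
   = (32 - 32.8)²/32.8 + (8 - 6.9)²/6.9 + (32 - 29.3)²/29.3 + (8 - 11.0)²/11.0
   = 0.020 + 0.175 + 0.249 + 0.818
   = 1.26
p-value = 0.7382

Since p-value > α = 0.1, we fail to reject H₀.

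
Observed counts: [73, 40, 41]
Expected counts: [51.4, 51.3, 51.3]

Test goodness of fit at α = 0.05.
Chi-square goodness of fit test:
H₀: observed counts match expected distribution
H₁: observed counts differ from expected distribution
df = k - 1 = 2
χ² = Σ(O - E)²/E
   = (73 - 51.4)²/51.4 + (40 - 51.3)²/51.3 + (41 - 51.3)²/51.3
   = 9.077 + 2.489 + 2.068
   = 13.63
p-value = 0.0011

Since p-value < α = 0.05, we reject H₀.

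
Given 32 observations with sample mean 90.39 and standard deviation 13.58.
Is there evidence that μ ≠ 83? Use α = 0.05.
One-sample t-test:
H₀: μ = 83
H₁: μ ≠ 83
df = n - 1 = 31
t = (x̄ - μ₀) / (s/√n) = (90.39 - 83) / (13.58/√32) = 3.078
p-value = 0.0043

Since p-value < α = 0.05, we reject H₀.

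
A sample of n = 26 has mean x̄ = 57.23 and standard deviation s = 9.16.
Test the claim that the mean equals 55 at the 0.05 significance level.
One-sample t-test:
H₀: μ = 55
H₁: μ ≠ 55
df = n - 1 = 25
t = (x̄ - μ₀) / (s/√n) = (57.23 - 55) / (9.16/√26) = 1.241
p-value = 0.2260

Since p-value > α = 0.05, we fail to reject H₀.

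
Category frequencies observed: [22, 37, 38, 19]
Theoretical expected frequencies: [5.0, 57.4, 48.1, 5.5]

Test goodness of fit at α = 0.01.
Chi-square goodness of fit test:
H₀: observed counts match expected distribution
H₁: observed counts differ from expected distribution
df = k - 1 = 3
χ² = Σ(O - E)²/E
   = (22 - 5.0)²/5.0 + (37 - 57.4)²/57.4 + (38 - 48.1)²/48.1 + (19 - 5.5)²/5.5
   = 57.800 + 7.250 + 2.121 + 33.136
   = 100.31
p-value < 0.0001

Since p-value < α = 0.01, we reject H₀.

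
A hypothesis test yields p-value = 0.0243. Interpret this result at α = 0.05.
Since p = 0.0243 < α = 0.05, reject H₀.
There is sufficient evidence to reject the null hypothesis; the result is statistically significant at the 0.05 level.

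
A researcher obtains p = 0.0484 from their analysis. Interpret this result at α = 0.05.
Since p = 0.0484 < α = 0.05, reject H₀.
There is sufficient evidence to reject the null hypothesis; the result is statistically significant at the 0.05 level.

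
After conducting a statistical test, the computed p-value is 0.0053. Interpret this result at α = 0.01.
Since p = 0.0053 < α = 0.01, reject H₀.
There is sufficient evidence to reject the null hypothesis; the result is statistically significant at the 0.01 level.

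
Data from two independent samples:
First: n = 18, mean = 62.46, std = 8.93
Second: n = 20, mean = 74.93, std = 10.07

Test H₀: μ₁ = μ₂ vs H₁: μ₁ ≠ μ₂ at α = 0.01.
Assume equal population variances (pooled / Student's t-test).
Student's two-sample t-test (equal variances):
H₀: μ₁ = μ₂
H₁: μ₁ ≠ μ₂
df = n₁ + n₂ - 2 = 36
Pooled variance s_p² = [(n₁-1)s₁² + (n₂-1)s₂²] / (n₁ + n₂ - 2) = [(17)(8.93²) + (19)(10.07²)] / 36 = 91.1766
SE = √(s_p²(1/n₁ + 1/n₂)) = √(91.1766 × (1/18 + 1/20)) = 3.1023
t = (x̄₁ - x̄₂) / SE = (62.46 - 74.93) / 3.1023 = -12.47 / 3.1023 = -4.020
p-value = 0.0003

Since p-value < α = 0.01, we reject H₀.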